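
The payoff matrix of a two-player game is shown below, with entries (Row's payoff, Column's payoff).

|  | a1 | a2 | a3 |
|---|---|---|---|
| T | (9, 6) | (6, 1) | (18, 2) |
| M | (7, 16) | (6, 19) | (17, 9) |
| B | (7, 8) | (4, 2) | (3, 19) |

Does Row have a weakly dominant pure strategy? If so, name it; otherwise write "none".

T vs M: a1: 9>7, a2: 6=6, a3: 18>17.
T vs B: a1: 9>7, a2: 6>4, a3: 18>3.
T is at least as good as every other strategy against every opponent action, so it is weakly dominant.

T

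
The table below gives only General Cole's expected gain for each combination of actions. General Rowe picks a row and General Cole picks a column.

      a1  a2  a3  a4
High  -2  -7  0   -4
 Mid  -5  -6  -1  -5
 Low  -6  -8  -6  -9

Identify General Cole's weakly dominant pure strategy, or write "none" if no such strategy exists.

a3

a3 vs a1: High: 0>-2, Mid: -1>-5, Low: -6=-6.
a3 vs a2: High: 0>-7, Mid: -1>-6, Low: -6>-8.
a3 vs a4: High: 0>-4, Mid: -1>-5, Low: -6>-9.
a3 is at least as good as every other strategy against every opponent action, so it is weakly dominant.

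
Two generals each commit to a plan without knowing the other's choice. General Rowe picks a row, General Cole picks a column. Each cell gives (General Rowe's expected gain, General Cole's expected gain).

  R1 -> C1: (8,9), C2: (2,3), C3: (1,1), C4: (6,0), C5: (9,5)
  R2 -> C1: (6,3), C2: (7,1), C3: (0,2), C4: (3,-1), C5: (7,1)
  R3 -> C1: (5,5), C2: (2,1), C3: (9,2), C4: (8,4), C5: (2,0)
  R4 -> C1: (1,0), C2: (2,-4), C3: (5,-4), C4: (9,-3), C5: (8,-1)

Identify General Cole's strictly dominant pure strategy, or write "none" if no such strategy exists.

C1 vs C2: R1: 9>3, R2: 3>1, R3: 5>1, R4: 0>-4.
C1 vs C3: R1: 9>1, R2: 3>2, R3: 5>2, R4: 0>-4.
C1 vs C4: R1: 9>0, R2: 3>-1, R3: 5>4, R4: 0>-3.
C1 vs C5: R1: 9>5, R2: 3>1, R3: 5>0, R4: 0>-1.
C1 strictly beats every other strategy against every opponent action, so it is strictly dominant.

C1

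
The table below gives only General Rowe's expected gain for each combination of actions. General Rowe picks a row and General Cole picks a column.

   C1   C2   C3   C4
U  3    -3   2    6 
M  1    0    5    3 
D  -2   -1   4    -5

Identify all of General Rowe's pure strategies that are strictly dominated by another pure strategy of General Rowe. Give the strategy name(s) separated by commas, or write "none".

D

U: no other strategy beats it everywhere (M at C1 (3>1); D at C1 (3>-2)).
M is not dominated — it holds its own against U at C2 (0>-3); D at C1 (1>-2).
D: dominated, since M does at least as well everywhere (C1: 1>-2, C2: 0>-1, C3: 5>4, C4: 3>-5).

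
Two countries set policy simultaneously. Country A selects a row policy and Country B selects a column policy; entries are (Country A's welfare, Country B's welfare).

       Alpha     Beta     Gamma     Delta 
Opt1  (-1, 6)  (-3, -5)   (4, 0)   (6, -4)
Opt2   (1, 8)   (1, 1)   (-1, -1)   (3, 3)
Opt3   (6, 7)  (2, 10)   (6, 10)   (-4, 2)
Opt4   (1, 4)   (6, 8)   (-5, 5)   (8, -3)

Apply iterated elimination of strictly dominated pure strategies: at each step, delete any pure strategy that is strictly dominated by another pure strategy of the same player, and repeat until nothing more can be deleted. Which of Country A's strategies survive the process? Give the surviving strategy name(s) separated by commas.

For Country B, Alpha strictly dominates Delta on the remaining rows (Opt1: 6>-4, Opt2: 8>3, Opt3: 7>2, Opt4: 4>-3); eliminate Delta.
Country A's strategy Opt1 is strictly dominated by Opt3 (Alpha: 6>-1, Beta: 2>-3, Gamma: 6>4) and is removed.
Row Opt2 is eliminated: Opt3 beats it against every remaining column (Alpha: 6>1, Beta: 2>1, Gamma: 6>-1).
For Country B, Beta strictly dominates Alpha on the remaining rows (Opt3: 10>7, Opt4: 8>4); eliminate Alpha.
Among the remaining strategies, none is strictly dominated by another pure strategy of the same player, so the elimination stops.
Surviving strategies — Country A: {Opt3, Opt4}; Country B: {Beta, Gamma}.

Opt3, Opt4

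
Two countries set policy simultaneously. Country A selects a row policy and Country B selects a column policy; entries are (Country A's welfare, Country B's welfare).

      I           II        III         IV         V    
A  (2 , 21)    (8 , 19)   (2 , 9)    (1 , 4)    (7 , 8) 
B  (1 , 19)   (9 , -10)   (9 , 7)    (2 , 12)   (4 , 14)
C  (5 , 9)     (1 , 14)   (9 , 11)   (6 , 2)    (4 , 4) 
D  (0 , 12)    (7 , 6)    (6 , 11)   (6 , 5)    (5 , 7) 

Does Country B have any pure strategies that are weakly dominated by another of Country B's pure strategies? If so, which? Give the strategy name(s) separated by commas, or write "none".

I is not dominated — it holds its own against II at A (21>19); III at A (21>9); IV at A (21>4); V at A (21>8).
II: no other strategy beats it everywhere (I at C (14>9); III at A (19>9); IV at A (19>4); V at A (19>8)).
III is not dominated — it holds its own against I at C (11>9); II at B (7>-10); IV at A (9>4); V at A (9>8).
IV is weakly dominated by I (A: 21>4, B: 19>12, C: 9>2, D: 12>5).
V: dominated, since I does at least as well everywhere (A: 21>8, B: 19>14, C: 9>4, D: 12>7).

IV, V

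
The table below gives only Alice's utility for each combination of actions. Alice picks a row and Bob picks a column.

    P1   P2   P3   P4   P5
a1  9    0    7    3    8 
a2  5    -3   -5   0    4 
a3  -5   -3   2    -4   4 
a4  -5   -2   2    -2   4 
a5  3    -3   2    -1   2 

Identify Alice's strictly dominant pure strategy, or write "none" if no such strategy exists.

a1

a1 vs a2: P1: 9>5, P2: 0>-3, P3: 7>-5, P4: 3>0, P5: 8>4.
a1 vs a3: P1: 9>-5, P2: 0>-3, P3: 7>2, P4: 3>-4, P5: 8>4.
a1 vs a4: P1: 9>-5, P2: 0>-2, P3: 7>2, P4: 3>-2, P5: 8>4.
a1 vs a5: P1: 9>3, P2: 0>-3, P3: 7>2, P4: 3>-1, P5: 8>2.
a1 strictly beats every other strategy against every opponent action, so it is strictly dominant.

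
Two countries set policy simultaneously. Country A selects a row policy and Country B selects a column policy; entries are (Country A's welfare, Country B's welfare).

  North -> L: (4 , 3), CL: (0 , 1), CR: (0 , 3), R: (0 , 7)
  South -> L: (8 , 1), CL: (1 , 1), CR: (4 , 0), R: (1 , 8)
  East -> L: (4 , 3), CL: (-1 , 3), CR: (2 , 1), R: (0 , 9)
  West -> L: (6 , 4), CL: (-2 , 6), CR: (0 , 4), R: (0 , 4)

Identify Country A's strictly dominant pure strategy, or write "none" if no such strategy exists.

South

South vs North: L: 8>4, CL: 1>0, CR: 4>0, R: 1>0.
South vs East: L: 8>4, CL: 1>-1, CR: 4>2, R: 1>0.
South vs West: L: 8>6, CL: 1>-2, CR: 4>0, R: 1>0.
South strictly beats every other strategy against every opponent action, so it is strictly dominant.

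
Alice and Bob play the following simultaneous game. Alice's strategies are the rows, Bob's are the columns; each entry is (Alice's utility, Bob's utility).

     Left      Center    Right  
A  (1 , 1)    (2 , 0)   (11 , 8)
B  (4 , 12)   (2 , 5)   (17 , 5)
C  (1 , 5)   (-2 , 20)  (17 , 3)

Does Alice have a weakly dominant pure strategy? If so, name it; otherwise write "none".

B

B vs A: Left: 4>1, Center: 2=2, Right: 17>11.
B vs C: Left: 4>1, Center: 2>-2, Right: 17=17.
B is at least as good as every other strategy against every opponent action, so it is weakly dominant.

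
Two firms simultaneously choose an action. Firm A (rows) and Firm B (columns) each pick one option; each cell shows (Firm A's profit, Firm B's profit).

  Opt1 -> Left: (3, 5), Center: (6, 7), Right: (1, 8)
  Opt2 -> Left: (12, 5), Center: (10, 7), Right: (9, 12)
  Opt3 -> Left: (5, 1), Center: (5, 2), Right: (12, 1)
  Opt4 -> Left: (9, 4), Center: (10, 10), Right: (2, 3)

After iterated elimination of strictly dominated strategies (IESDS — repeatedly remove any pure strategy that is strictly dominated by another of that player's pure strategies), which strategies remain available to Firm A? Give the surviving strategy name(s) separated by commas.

Opt2, Opt3, Opt4

Firm A's strategy Opt1 is strictly dominated by Opt2 (Left: 12>3, Center: 10>6, Right: 9>1) and is removed.
For Firm B, Center strictly dominates Left on the remaining rows (Opt2: 7>5, Opt3: 2>1, Opt4: 10>4); eliminate Left.
Among the remaining strategies, none is strictly dominated by another pure strategy of the same player, so the elimination stops.
Surviving strategies — Firm A: {Opt2, Opt3, Opt4}; Firm B: {Center, Right}.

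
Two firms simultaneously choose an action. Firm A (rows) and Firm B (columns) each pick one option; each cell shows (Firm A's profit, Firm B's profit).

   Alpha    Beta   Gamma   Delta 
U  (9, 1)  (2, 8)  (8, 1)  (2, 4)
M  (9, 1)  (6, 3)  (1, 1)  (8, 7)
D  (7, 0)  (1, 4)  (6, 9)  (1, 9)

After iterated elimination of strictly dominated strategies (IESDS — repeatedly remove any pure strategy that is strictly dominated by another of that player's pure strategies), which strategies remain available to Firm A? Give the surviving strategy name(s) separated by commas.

M

Firm A's strategy D is strictly dominated by U (Alpha: 9>7, Beta: 2>1, Gamma: 8>6, Delta: 2>1) and is removed.
Column Alpha is eliminated: Beta beats it against every remaining row (U: 8>1, M: 3>1).
Firm B's strategy Gamma is strictly dominated by Beta (U: 8>1, M: 3>1) and is removed.
For Firm A, M strictly dominates U on the remaining columns (Beta: 6>2, Delta: 8>2); eliminate U.
For Firm B, Delta strictly dominates Beta on the remaining rows (M: 7>3); eliminate Beta.
Among the remaining strategies, none is strictly dominated by another pure strategy of the same player, so the elimination stops.
Surviving strategies — Firm A: {M}; Firm B: {Delta}.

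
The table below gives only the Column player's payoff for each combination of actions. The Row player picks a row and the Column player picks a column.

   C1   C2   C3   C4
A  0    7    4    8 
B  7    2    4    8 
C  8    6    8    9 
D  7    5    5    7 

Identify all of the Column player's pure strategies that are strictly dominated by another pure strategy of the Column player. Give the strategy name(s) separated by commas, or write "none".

C2, C3

C1 is not dominated — it holds its own against C2 at B (7>2); C3 at B (7>4); C4 at D (7=7).
C4 strictly dominates C2 — A: 8>7, B: 8>2, C: 9>6, D: 7>5.
C3: dominated, since C4 does at least as well everywhere (A: 8>4, B: 8>4, C: 9>8, D: 7>5).
C4 is not dominated — it holds its own against C1 at A (8>0); C2 at A (8>7); C3 at A (8>4).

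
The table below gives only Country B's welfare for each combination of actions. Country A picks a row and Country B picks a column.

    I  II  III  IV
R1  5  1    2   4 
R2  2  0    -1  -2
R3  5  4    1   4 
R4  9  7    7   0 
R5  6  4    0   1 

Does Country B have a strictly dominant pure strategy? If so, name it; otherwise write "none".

I vs II: R1: 5>1, R2: 2>0, R3: 5>4, R4: 9>7, R5: 6>4.
I vs III: R1: 5>2, R2: 2>-1, R3: 5>1, R4: 9>7, R5: 6>0.
I vs IV: R1: 5>4, R2: 2>-2, R3: 5>4, R4: 9>0, R5: 6>1.
I strictly beats every other strategy against every opponent action, so it is strictly dominant.

I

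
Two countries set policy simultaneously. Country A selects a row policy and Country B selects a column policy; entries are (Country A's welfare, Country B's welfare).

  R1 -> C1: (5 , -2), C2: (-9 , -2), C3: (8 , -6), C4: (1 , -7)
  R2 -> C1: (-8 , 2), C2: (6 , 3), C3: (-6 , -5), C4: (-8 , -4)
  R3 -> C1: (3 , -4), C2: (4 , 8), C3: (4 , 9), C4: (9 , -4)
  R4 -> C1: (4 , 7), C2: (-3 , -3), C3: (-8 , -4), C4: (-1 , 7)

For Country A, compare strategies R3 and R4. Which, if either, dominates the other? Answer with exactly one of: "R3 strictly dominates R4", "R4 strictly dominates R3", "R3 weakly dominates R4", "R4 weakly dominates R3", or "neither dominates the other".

neither dominates the other

R3's payoffs vs R4's, by Country B's action — C1: 3<4, C2: 4>-3, C3: 4>-8, C4: 9>-1.
R3 does better at C2, C3, C4 but worse at C1; neither strategy dominates the other.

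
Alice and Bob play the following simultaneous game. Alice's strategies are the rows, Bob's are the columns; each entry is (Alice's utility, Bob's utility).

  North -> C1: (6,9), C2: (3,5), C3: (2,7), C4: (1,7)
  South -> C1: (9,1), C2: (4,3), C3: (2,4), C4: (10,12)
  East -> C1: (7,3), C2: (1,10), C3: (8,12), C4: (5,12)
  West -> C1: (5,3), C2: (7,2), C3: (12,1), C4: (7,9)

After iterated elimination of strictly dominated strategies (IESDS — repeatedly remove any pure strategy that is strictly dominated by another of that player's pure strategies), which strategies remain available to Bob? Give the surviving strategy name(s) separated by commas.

For Bob, C4 strictly dominates C2 on the remaining rows (North: 7>5, South: 12>3, East: 12>10, West: 9>2); eliminate C2.
Row North is eliminated: East beats it against every remaining column (C1: 7>6, C3: 8>2, C4: 5>1).
For Bob, C4 strictly dominates C1 on the remaining rows (South: 12>1, East: 12>3, West: 9>3); eliminate C1.
Row East is eliminated: West beats it against every remaining column (C3: 12>8, C4: 7>5).
Bob's strategy C3 is strictly dominated by C4 (South: 12>4, West: 9>1) and is removed.
Row West is eliminated: South beats it against every remaining column (C4: 10>7).
Among the remaining strategies, none is strictly dominated by another pure strategy of the same player, so the elimination stops.
Surviving strategies — Alice: {South}; Bob: {C4}.

C4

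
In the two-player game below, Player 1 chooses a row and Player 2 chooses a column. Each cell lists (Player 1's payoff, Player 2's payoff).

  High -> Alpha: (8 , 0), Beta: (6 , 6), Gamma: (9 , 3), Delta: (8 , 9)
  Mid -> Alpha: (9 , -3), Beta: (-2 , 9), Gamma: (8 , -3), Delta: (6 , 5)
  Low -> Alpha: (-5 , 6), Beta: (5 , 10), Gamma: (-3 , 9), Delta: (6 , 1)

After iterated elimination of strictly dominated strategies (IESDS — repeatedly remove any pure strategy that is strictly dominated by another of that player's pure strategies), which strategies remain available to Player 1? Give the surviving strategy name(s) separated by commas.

For Player 1, High strictly dominates Low on the remaining columns (Alpha: 8>-5, Beta: 6>5, Gamma: 9>-3, Delta: 8>6); eliminate Low.
Player 2's strategy Alpha is strictly dominated by Beta (High: 6>0, Mid: 9>-3) and is removed.
Row Mid is eliminated: High beats it against every remaining column (Beta: 6>-2, Gamma: 9>8, Delta: 8>6).
For Player 2, Delta strictly dominates Beta on the remaining rows (High: 9>6); eliminate Beta.
For Player 2, Delta strictly dominates Gamma on the remaining rows (High: 9>3); eliminate Gamma.
Among the remaining strategies, none is strictly dominated by another pure strategy of the same player, so the elimination stops.
Surviving strategies — Player 1: {High}; Player 2: {Delta}.

High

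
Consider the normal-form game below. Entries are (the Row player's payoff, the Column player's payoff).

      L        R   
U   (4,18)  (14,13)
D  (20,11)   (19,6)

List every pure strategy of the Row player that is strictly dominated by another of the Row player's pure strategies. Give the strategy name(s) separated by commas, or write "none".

U

U is strictly dominated by D (L: 20>4, R: 19>14).
D is not dominated — it holds its own against U at L (20>4).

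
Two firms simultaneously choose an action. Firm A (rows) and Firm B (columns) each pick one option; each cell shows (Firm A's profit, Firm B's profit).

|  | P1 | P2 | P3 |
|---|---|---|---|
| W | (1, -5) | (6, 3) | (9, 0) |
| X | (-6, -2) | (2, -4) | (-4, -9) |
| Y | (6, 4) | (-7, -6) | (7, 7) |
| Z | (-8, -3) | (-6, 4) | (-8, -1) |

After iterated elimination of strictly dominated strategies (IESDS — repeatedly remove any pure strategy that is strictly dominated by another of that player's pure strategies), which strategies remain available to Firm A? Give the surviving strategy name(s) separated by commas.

Row X is eliminated: W beats it against every remaining column (P1: 1>-6, P2: 6>2, P3: 9>-4).
Firm A's strategy Z is strictly dominated by W (P1: 1>-8, P2: 6>-6, P3: 9>-8) and is removed.
Column P1 is eliminated: P3 beats it against every remaining row (W: 0>-5, Y: 7>4).
Row Y is eliminated: W beats it against every remaining column (P2: 6>-7, P3: 9>7).
Column P3 is eliminated: P2 beats it against every remaining row (W: 3>0).
Among the remaining strategies, none is strictly dominated by another pure strategy of the same player, so the elimination stops.
Surviving strategies — Firm A: {W}; Firm B: {P2}.

W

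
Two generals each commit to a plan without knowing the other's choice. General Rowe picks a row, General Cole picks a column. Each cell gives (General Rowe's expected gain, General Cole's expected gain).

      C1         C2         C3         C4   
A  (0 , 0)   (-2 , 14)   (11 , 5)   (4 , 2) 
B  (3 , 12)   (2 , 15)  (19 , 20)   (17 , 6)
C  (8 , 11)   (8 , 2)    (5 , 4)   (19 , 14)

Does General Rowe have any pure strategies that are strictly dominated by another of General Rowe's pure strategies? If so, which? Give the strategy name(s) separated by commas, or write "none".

A

B strictly dominates A — C1: 3>0, C2: 2>-2, C3: 19>11, C4: 17>4.
B: no other strategy beats it everywhere (A at C1 (3>0); C at C3 (19>5)).
C: no other strategy beats it everywhere (A at C1 (8>0); B at C1 (8>3)).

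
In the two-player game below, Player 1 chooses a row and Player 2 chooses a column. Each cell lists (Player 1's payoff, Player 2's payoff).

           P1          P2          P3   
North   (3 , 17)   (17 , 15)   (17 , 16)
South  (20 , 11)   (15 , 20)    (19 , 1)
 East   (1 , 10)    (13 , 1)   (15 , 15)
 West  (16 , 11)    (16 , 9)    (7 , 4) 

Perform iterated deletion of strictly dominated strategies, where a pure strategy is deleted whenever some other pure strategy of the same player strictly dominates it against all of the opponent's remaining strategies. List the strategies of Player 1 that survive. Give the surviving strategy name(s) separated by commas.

North, South, West

Player 1's strategy East is strictly dominated by North (P1: 3>1, P2: 17>13, P3: 17>15) and is removed.
Player 2's strategy P3 is strictly dominated by P1 (North: 17>16, South: 11>1, West: 11>4) and is removed.
Among the remaining strategies, none is strictly dominated by another pure strategy of the same player, so the elimination stops.
Surviving strategies — Player 1: {North, South, West}; Player 2: {P1, P2}.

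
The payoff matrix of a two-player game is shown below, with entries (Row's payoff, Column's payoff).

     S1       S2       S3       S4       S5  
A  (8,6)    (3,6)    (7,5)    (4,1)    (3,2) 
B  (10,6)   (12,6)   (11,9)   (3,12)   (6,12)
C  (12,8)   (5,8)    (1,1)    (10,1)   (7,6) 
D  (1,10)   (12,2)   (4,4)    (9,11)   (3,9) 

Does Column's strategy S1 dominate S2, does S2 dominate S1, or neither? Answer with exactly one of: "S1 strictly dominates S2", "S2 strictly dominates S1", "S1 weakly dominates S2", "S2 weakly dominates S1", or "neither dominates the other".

S1's payoffs vs S2's, by Row's action — A: 6=6, B: 6=6, C: 8=8, D: 10>2.
S1 is at least as good everywhere and strictly better somewhere (tied only at A, B, C), so S1 weakly but not strictly dominates S2.

S1 weakly dominates S2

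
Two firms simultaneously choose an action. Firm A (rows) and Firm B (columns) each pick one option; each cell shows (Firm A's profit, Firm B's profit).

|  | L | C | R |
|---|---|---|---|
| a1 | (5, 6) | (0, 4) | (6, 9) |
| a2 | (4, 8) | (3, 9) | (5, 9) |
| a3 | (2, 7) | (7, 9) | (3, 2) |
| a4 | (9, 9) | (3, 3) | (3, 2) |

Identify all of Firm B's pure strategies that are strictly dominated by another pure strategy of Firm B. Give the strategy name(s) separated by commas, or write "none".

L is not dominated — it holds its own against C at a1 (6>4); R at a3 (7>2).
C is not dominated — it holds its own against L at a2 (9>8); R at a2 (9=9).
Nothing dominates R: L at a1 (9>6); C at a1 (9>4).

none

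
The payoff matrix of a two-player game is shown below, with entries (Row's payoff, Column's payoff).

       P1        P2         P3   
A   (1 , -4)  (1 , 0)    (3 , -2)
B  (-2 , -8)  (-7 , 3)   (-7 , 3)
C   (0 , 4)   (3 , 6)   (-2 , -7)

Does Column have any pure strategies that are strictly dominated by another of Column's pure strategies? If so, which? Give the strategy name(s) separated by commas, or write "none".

P1

P1: dominated, since P2 does at least as well everywhere (A: 0>-4, B: 3>-8, C: 6>4).
P2: no other strategy beats it everywhere (P1 at A (0>-4); P3 at A (0>-2)).
Nothing dominates P3: P1 at A (-2>-4); P2 at B (3=3).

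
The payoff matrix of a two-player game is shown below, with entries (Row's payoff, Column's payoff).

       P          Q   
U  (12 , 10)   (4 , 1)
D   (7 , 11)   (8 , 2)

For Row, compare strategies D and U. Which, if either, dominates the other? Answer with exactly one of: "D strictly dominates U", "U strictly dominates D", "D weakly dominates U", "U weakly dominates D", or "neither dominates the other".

Compare D to U across each choice by Column: P: 7<12, Q: 8>4.
D does better at Q but worse at P; neither strategy dominates the other.

neither dominates the other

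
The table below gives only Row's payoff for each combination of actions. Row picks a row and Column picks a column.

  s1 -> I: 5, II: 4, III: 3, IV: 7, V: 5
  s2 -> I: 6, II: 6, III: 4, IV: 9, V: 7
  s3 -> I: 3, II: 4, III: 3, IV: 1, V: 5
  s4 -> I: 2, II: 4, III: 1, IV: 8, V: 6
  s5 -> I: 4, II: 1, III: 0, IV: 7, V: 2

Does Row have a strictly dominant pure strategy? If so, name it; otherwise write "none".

s2

s2 vs s1: I: 6>5, II: 6>4, III: 4>3, IV: 9>7, V: 7>5.
s2 vs s3: I: 6>3, II: 6>4, III: 4>3, IV: 9>1, V: 7>5.
s2 vs s4: I: 6>2, II: 6>4, III: 4>1, IV: 9>8, V: 7>6.
s2 vs s5: I: 6>4, II: 6>1, III: 4>0, IV: 9>7, V: 7>2.
s2 strictly beats every other strategy against every opponent action, so it is strictly dominant.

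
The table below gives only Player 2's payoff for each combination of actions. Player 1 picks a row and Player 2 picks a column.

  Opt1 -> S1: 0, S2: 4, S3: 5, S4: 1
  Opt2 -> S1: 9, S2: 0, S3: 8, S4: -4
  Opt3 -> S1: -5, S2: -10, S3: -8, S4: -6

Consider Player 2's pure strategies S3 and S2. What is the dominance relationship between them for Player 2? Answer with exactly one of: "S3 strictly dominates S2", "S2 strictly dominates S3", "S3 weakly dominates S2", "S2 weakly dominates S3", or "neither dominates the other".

Compare S3 to S2 across each choice by Player 1: Opt1: 5>4, Opt2: 8>0, Opt3: -8>-10.
S3 gives a strictly higher payoff against each choice by Player 1, so S3 strictly dominates S2.

S3 strictly dominates S2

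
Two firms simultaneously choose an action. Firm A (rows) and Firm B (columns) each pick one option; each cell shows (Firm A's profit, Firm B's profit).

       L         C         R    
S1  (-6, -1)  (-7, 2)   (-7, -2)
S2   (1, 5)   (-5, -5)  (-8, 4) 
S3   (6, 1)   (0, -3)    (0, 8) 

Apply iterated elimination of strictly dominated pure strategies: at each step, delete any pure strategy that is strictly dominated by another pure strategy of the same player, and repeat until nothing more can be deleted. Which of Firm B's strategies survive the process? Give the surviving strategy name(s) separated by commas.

R

Firm A's strategy S1 is strictly dominated by S3 (L: 6>-6, C: 0>-7, R: 0>-7) and is removed.
Row S2 is eliminated: S3 beats it against every remaining column (L: 6>1, C: 0>-5, R: 0>-8).
Firm B's strategy L is strictly dominated by R (S3: 8>1) and is removed.
For Firm B, R strictly dominates C on the remaining rows (S3: 8>-3); eliminate C.
Among the remaining strategies, none is strictly dominated by another pure strategy of the same player, so the elimination stops.
Surviving strategies — Firm A: {S3}; Firm B: {R}.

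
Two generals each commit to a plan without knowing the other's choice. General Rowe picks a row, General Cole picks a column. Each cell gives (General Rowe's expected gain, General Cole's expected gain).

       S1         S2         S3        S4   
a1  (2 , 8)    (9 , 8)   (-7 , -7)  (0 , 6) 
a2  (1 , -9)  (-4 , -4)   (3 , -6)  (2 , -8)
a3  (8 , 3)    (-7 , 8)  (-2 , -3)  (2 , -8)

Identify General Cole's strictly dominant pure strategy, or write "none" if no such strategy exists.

S1 fails to dominate S2 at a1 (8=8).
S2 fails to dominate S1 at a1 (8=8).
S3 fails to dominate S1 at a1 (-7<8).
S4 fails to dominate S1 at a1 (6<8).
No single strategy dominates all the others.

none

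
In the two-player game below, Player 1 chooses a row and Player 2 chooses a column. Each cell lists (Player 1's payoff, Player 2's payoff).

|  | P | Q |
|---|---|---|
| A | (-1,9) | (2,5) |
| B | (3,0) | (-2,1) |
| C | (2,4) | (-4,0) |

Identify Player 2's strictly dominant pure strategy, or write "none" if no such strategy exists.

P fails to dominate Q at B (0<1).
Q fails to dominate P at A (5<9).
No single strategy dominates all the others.

none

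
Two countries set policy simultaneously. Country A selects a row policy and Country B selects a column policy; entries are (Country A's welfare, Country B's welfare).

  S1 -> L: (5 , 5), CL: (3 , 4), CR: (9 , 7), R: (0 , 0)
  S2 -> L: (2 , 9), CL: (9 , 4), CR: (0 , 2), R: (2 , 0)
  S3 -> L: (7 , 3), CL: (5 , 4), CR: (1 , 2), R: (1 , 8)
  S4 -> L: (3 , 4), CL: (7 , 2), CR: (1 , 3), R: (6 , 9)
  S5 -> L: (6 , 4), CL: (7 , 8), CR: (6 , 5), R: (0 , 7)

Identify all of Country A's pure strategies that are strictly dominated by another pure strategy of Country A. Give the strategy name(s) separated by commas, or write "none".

none

Nothing dominates S1: S2 at L (5>2); S3 at CR (9>1); S4 at L (5>3); S5 at CR (9>6).
S2: no other strategy beats it everywhere (S1 at CL (9>3); S3 at CL (9>5); S4 at CL (9>7); S5 at CL (9>7)).
Nothing dominates S3: S1 at L (7>5); S2 at L (7>2); S4 at L (7>3); S5 at L (7>6).
Nothing dominates S4: S1 at CL (7>3); S2 at L (3>2); S3 at CL (7>5); S5 at CL (7=7).
S5: no other strategy beats it everywhere (S1 at L (6>5); S2 at L (6>2); S3 at CL (7>5); S4 at L (6>3)).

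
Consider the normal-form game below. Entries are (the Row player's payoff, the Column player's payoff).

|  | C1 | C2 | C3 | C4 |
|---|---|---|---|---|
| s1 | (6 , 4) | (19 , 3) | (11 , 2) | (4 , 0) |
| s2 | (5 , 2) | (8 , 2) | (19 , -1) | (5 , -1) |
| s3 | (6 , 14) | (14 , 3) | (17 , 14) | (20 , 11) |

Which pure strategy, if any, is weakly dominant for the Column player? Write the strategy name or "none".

C1

C1 vs C2: s1: 4>3, s2: 2=2, s3: 14>3.
C1 vs C3: s1: 4>2, s2: 2>-1, s3: 14=14.
C1 vs C4: s1: 4>0, s2: 2>-1, s3: 14>11.
C1 is at least as good as every other strategy against every opponent action, so it is weakly dominant.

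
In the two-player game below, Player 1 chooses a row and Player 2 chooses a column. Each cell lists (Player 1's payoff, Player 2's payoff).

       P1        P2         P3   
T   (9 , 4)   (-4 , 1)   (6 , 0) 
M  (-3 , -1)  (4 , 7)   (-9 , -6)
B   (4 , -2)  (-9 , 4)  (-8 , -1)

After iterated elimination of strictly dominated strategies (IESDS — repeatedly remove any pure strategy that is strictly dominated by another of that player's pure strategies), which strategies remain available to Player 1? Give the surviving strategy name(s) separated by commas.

Row B is eliminated: T beats it against every remaining column (P1: 9>4, P2: -4>-9, P3: 6>-8).
Player 2's strategy P3 is strictly dominated by P1 (T: 4>0, M: -1>-6) and is removed.
Among the remaining strategies, none is strictly dominated by another pure strategy of the same player, so the elimination stops.
Surviving strategies — Player 1: {T, M}; Player 2: {P1, P2}.

T, M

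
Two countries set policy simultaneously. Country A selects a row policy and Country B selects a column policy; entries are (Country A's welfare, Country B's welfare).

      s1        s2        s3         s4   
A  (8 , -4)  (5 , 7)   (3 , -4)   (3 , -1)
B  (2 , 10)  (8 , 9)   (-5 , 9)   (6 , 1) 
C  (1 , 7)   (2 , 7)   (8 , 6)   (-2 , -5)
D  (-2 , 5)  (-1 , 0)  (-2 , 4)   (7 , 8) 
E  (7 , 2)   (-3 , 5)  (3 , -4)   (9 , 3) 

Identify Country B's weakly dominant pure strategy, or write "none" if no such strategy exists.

none

s1 fails to dominate s2 at A (-4<7).
s2 fails to dominate s1 at B (9<10).
s3 fails to dominate s1 at B (9<10).
s4 fails to dominate s1 at B (1<10).
No single strategy dominates all the others.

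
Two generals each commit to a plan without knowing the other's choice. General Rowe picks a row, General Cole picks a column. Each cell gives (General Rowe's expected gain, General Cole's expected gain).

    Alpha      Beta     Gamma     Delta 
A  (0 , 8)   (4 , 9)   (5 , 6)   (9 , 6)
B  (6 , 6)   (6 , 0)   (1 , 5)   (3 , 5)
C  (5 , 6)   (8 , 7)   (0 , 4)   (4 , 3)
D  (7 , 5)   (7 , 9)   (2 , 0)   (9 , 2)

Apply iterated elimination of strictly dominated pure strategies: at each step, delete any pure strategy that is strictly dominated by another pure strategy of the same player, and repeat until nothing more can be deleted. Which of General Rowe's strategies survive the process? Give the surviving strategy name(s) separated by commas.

General Rowe's strategy B is strictly dominated by D (Alpha: 7>6, Beta: 7>6, Gamma: 2>1, Delta: 9>3) and is removed.
Column Alpha is eliminated: Beta beats it against every remaining row (A: 9>8, C: 7>6, D: 9>5).
Column Gamma is eliminated: Beta beats it against every remaining row (A: 9>6, C: 7>4, D: 9>0).
General Cole's strategy Delta is strictly dominated by Beta (A: 9>6, C: 7>3, D: 9>2) and is removed.
Row A is eliminated: C beats it against every remaining column (Beta: 8>4).
Row D is eliminated: C beats it against every remaining column (Beta: 8>7).
Among the remaining strategies, none is strictly dominated by another pure strategy of the same player, so the elimination stops.
Surviving strategies — General Rowe: {C}; General Cole: {Beta}.

C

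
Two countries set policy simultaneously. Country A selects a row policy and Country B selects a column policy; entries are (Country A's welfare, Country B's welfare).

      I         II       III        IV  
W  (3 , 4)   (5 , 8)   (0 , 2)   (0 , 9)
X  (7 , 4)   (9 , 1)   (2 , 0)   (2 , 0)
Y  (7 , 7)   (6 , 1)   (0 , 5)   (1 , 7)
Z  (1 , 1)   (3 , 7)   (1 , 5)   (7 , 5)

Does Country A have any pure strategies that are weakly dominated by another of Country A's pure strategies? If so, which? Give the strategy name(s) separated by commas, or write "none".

X weakly dominates W — I: 7>3, II: 9>5, III: 2>0, IV: 2>0.
X is not dominated — it holds its own against W at I (7>3); Y at II (9>6); Z at I (7>1).
Y: dominated, since X does at least as well everywhere (I: 7=7, II: 9>6, III: 2>0, IV: 2>1).
Z is not dominated — it holds its own against W at III (1>0); X at IV (7>2); Y at III (1>0).

W, Y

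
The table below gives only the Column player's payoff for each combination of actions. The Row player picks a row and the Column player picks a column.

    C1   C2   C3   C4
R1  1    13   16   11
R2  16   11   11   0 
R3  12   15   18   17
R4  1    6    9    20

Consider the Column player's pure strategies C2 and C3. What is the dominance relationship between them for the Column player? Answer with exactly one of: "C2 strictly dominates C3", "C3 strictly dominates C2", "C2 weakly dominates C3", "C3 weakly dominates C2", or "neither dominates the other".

C2's payoffs vs C3's, by the Row player's action — R1: 13<16, R2: 11=11, R3: 15<18, R4: 6<9.
C3 is at least as good everywhere and strictly better somewhere (tied at R2), so C3 weakly dominates C2.

C3 weakly dominates C2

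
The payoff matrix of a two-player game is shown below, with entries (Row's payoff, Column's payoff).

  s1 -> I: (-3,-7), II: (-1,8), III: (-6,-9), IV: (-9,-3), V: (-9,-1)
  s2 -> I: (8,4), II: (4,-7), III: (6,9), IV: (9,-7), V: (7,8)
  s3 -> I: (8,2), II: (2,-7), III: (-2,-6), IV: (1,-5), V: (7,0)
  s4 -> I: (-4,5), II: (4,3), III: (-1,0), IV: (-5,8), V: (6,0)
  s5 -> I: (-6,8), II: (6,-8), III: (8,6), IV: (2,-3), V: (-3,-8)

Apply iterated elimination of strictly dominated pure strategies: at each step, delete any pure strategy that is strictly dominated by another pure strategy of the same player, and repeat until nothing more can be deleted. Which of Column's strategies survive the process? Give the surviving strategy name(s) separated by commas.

I, III, V

Row's strategy s1 is strictly dominated by s2 (I: 8>-3, II: 4>-1, III: 6>-6, IV: 9>-9, V: 7>-9) and is removed.
For Column, I strictly dominates II on the remaining rows (s2: 4>-7, s3: 2>-7, s4: 5>3, s5: 8>-8); eliminate II.
Row's strategy s4 is strictly dominated by s2 (I: 8>-4, III: 6>-1, IV: 9>-5, V: 7>6) and is removed.
Column's strategy IV is strictly dominated by I (s2: 4>-7, s3: 2>-5, s5: 8>-3) and is removed.
Among the remaining strategies, none is strictly dominated by another pure strategy of the same player, so the elimination stops.
Surviving strategies — Row: {s2, s3, s5}; Column: {I, III, V}.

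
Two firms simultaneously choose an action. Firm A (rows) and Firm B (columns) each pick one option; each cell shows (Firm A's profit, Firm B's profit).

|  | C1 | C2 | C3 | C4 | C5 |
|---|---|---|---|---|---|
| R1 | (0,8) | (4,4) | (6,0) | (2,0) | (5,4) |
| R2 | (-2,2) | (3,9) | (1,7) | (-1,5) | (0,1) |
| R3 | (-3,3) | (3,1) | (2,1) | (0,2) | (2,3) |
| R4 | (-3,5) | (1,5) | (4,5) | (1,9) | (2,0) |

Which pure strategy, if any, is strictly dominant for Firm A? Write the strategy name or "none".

R1 vs R2: C1: 0>-2, C2: 4>3, C3: 6>1, C4: 2>-1, C5: 5>0.
R1 vs R3: C1: 0>-3, C2: 4>3, C3: 6>2, C4: 2>0, C5: 5>2.
R1 vs R4: C1: 0>-3, C2: 4>1, C3: 6>4, C4: 2>1, C5: 5>2.
R1 strictly beats every other strategy against every opponent action, so it is strictly dominant.

R1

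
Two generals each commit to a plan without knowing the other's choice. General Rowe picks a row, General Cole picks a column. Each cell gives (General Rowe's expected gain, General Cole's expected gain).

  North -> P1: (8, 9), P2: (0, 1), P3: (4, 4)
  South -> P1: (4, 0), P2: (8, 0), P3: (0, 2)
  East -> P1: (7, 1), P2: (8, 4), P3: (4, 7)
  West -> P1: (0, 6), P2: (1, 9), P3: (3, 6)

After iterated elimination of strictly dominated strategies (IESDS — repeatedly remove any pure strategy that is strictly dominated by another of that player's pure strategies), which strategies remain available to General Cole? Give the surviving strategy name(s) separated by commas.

Row West is eliminated: East beats it against every remaining column (P1: 7>0, P2: 8>1, P3: 4>3).
For General Cole, P3 strictly dominates P2 on the remaining rows (North: 4>1, South: 2>0, East: 7>4); eliminate P2.
For General Rowe, North strictly dominates South on the remaining columns (P1: 8>4, P3: 4>0); eliminate South.
Among the remaining strategies, none is strictly dominated by another pure strategy of the same player, so the elimination stops.
Surviving strategies — General Rowe: {North, East}; General Cole: {P1, P3}.

P1, P3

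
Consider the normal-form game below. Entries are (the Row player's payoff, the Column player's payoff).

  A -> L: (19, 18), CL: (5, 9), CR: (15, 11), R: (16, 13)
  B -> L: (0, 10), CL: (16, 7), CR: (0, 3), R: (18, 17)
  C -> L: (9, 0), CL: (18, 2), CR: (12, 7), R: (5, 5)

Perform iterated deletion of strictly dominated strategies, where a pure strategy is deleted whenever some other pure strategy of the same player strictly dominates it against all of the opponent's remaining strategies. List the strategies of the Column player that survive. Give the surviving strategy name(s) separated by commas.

For the Column player, R strictly dominates CL on the remaining rows (A: 13>9, B: 17>7, C: 5>2); eliminate CL.
For the Row player, A strictly dominates C on the remaining columns (L: 19>9, CR: 15>12, R: 16>5); eliminate C.
For the Column player, L strictly dominates CR on the remaining rows (A: 18>11, B: 10>3); eliminate CR.
Among the remaining strategies, none is strictly dominated by another pure strategy of the same player, so the elimination stops.
Surviving strategies — the Row player: {A, B}; the Column player: {L, R}.

L, R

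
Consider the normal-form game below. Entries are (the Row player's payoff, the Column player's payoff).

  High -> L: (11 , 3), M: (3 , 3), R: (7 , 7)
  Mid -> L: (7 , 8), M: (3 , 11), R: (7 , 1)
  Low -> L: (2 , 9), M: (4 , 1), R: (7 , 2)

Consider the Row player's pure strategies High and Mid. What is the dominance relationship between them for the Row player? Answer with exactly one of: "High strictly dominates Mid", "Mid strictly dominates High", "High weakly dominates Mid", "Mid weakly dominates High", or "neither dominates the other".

High weakly dominates Mid

High's payoffs vs Mid's, by the Column player's action — L: 11>7, M: 3=3, R: 7=7.
High is at least as good everywhere and strictly better somewhere (tied only at M, R), so High weakly but not strictly dominates Mid.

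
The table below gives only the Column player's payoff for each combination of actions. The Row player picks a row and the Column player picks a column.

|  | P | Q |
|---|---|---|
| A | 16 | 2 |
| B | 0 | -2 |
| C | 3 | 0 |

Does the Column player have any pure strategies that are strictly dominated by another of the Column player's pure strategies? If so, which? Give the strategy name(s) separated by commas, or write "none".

Nothing dominates P: Q at A (16>2).
Q: dominated, since P does at least as well everywhere (A: 16>2, B: 0>-2, C: 3>0).

Q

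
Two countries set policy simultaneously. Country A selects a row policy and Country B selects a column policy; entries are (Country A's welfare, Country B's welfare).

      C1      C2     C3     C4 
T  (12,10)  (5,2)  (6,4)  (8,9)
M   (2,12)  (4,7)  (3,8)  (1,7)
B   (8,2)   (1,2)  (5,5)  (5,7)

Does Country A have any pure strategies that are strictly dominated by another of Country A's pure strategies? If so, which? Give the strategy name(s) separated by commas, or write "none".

T is not dominated — it holds its own against M at C1 (12>2); B at C1 (12>8).
M: dominated, since T does at least as well everywhere (C1: 12>2, C2: 5>4, C3: 6>3, C4: 8>1).
B is strictly dominated by T (C1: 12>8, C2: 5>1, C3: 6>5, C4: 8>5).

M, B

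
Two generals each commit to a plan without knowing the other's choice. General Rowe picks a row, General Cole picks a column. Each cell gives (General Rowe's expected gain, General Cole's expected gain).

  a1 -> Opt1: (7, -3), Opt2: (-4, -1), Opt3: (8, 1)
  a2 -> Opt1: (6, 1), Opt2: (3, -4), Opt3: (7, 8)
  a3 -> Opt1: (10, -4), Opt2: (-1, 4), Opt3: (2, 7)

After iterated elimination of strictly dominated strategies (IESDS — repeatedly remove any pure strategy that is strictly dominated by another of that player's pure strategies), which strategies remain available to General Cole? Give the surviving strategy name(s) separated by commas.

For General Cole, Opt3 strictly dominates Opt1 on the remaining rows (a1: 1>-3, a2: 8>1, a3: 7>-4); eliminate Opt1.
General Rowe's strategy a3 is strictly dominated by a2 (Opt2: 3>-1, Opt3: 7>2) and is removed.
For General Cole, Opt3 strictly dominates Opt2 on the remaining rows (a1: 1>-1, a2: 8>-4); eliminate Opt2.
General Rowe's strategy a2 is strictly dominated by a1 (Opt3: 8>7) and is removed.
Among the remaining strategies, none is strictly dominated by another pure strategy of the same player, so the elimination stops.
Surviving strategies — General Rowe: {a1}; General Cole: {Opt3}.

Opt3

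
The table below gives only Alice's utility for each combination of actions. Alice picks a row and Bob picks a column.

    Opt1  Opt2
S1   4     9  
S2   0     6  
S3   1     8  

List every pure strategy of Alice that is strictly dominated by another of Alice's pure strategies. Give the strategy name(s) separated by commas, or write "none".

S2, S3

Nothing dominates S1: S2 at Opt1 (4>0); S3 at Opt1 (4>1).
S2: dominated, since S1 does at least as well everywhere (Opt1: 4>0, Opt2: 9>6).
S1 strictly dominates S3 — Opt1: 4>1, Opt2: 9>8.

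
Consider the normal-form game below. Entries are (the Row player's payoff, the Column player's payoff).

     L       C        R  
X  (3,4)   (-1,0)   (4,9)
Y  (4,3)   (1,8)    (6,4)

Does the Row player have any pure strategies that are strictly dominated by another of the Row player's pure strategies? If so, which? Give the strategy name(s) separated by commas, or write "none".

Y strictly dominates X — L: 4>3, C: 1>-1, R: 6>4.
Nothing dominates Y: X at L (4>3).

X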